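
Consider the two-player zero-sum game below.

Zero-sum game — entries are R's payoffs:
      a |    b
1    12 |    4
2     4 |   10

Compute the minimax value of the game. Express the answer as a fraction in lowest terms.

52/7

Row minima are 4 and 4, so R's maximin is 4; column maxima are 12 and 10, so C's minimax is 10. These differ, so the equilibrium is in mixed strategies.
Let R play 1 with probability p. C is indifferent when 12p + 4(1−p) = 4p + 10(1−p), giving p = 3/7.
Let C play a with probability q. R is indifferent when 12q + 4(1−q) = 4q + 10(1−q), giving q = 3/7.
The value is 12·(3/7) + (4)·(4/7) = 52/7.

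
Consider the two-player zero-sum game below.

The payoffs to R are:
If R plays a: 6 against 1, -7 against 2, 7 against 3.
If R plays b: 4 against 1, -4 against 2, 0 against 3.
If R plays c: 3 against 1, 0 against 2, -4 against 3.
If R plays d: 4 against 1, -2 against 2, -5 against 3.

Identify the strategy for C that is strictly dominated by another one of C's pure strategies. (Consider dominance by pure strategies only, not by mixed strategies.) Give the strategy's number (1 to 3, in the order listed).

C prefers columns that give R less. Compare 1 with 2: -7 < 6, -4 < 4, 0 < 3, -2 < 4.
So 2 strictly dominates 1 for C; 1 is strictly dominated.

1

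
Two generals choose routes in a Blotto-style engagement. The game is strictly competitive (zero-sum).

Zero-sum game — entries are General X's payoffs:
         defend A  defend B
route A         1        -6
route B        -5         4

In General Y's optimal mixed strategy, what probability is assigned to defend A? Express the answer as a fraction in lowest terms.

5/8

Row minima are -6 and -5, so General X's maximin is -5; column maxima are 1 and 4, so General Y's minimax is 1. These differ, so the equilibrium is in mixed strategies.
Let General Y play defend A with probability q. General X is indifferent when q − 6(1−q) = −5q + 4(1−q), giving q = 5/8.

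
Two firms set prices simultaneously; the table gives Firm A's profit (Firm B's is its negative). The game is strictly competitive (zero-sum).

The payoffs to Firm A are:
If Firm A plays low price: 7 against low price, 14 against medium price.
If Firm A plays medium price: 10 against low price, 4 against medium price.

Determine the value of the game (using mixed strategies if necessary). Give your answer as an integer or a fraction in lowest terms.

112/13

Row minima are 7 and 4, so Firm A's maximin is 7; column maxima are 10 and 14, so Firm B's minimax is 10. These differ, so the equilibrium is in mixed strategies.
Let Firm A play low price with probability p. Firm B is indifferent when 7p + 10(1−p) = 14p + 4(1−p), giving p = 6/13.
Let Firm B play low price with probability q. Firm A is indifferent when 7q + 14(1−q) = 10q + 4(1−q), giving q = 10/13.
The value is 7·(10/13) + (14)·(3/13) = 112/13.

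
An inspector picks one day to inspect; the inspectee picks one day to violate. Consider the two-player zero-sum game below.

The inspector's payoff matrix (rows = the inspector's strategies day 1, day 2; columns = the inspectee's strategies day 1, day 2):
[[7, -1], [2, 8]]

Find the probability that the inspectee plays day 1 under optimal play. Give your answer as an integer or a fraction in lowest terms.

Row minima are -1 and 2, so the inspector's maximin is 2; column maxima are 7 and 8, so the inspectee's minimax is 7. These differ, so the equilibrium is in mixed strategies.
Let the inspectee play day 1 with probability q. The inspector is indifferent when 7q − (1−q) = 2q + 8(1−q), giving q = 9/14.

9/14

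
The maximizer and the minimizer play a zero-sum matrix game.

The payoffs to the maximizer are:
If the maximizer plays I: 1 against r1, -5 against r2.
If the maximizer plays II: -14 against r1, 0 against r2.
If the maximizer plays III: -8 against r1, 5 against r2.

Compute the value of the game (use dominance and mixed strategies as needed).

-35/19

Row II is strictly dominated by row III, so the maximizer never plays it.
The remaining 2×2 game on (I, III) × (r1, r2) has no saddle point. Let the maximizer play I with probability p; indifference gives p − 8(1−p) = −5p + 5(1−p), so p = 13/19.
Similarly the minimizer's optimal q on r1 is 10/19, and the value is 1·(10/19) + (-5)·(9/19) = -35/19.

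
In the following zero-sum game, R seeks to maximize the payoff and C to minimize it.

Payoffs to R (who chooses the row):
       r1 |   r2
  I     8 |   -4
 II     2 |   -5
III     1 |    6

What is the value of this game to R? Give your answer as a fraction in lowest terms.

52/17

Row II is strictly dominated by row I, so R never plays it.
The remaining 2×2 game on (I, III) × (r1, r2) has no saddle point. Let R play I with probability p; indifference gives 8p + (1−p) = −4p + 6(1−p), so p = 5/17.
Similarly C's optimal q on r1 is 10/17, and the value is 8·(10/17) + (-4)·(7/17) = 52/17.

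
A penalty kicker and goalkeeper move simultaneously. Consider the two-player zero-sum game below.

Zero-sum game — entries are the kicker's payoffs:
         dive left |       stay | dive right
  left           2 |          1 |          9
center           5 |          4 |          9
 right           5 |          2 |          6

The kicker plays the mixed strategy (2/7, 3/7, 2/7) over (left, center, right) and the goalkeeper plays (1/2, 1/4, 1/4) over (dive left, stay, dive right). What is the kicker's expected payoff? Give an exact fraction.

Against (1/2, 1/4, 1/4), each row's expected payoff is left: 7/2; center: 23/4; right: 9/2.
Taking the (2/7, 3/7, 2/7)-weighted average: (2/7)·(7/2) + (3/7)·(23/4) + (2/7)·(9/2) = 19/4.

19/4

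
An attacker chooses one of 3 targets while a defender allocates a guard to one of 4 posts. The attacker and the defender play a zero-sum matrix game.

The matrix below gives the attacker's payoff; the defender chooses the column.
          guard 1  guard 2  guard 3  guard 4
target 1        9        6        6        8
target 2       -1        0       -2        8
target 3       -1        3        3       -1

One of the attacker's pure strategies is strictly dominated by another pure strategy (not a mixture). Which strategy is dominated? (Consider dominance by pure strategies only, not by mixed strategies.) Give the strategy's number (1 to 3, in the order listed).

3

Compare target 3 with target 1: 9 > -1, 6 > 3, 6 > 3, 8 > -1.
So target 1 strictly dominates target 3 for the attacker; target 3 is strictly dominated.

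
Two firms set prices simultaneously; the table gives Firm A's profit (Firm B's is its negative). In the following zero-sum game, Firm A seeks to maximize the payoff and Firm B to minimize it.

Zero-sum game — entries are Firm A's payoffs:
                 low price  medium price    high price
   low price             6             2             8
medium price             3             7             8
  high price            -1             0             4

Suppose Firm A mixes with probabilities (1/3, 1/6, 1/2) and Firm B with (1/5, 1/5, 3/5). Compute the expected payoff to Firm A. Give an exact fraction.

131/30

Against (1/5, 1/5, 3/5), each row's expected payoff is low price: 32/5; medium price: 34/5; high price: 11/5.
Taking the (1/3, 1/6, 1/2)-weighted average: (1/3)·(32/5) + (1/6)·(34/5) + (1/2)·(11/5) = 131/30.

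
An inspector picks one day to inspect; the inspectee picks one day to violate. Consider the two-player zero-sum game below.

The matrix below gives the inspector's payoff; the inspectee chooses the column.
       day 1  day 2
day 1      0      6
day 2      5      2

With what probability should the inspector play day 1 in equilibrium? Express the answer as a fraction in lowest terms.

1/3

Row minima are 0 and 2, so the inspector's maximin is 2; column maxima are 5 and 6, so the inspectee's minimax is 5. These differ, so the equilibrium is in mixed strategies.
Let the inspector play day 1 with probability p. The inspectee is indifferent when 5(1−p) = 6p + 2(1−p), giving p = 1/3.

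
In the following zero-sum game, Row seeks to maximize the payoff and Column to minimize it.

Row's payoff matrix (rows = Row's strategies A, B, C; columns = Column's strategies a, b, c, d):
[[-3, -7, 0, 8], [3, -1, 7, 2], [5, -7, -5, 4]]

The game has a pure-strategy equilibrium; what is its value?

-1

Row minima: -7, -1, -7 → Row's maximin is -1.
Column maxima: 5, -1, 7, 8 → Column's minimax is -1.
They coincide at (B, b), so the value is -1.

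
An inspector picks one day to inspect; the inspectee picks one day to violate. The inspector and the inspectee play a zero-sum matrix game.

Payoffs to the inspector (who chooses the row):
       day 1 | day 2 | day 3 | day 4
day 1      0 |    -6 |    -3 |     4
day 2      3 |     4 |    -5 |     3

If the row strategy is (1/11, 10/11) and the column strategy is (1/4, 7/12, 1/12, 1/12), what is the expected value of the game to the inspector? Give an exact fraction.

103/44

Against (1/4, 7/12, 1/12, 1/12), each row's expected payoff is day 1: -41/12; day 2: 35/12.
Taking the (1/11, 10/11)-weighted average: (1/11)·(-41/12) + (10/11)·(35/12) = 103/44.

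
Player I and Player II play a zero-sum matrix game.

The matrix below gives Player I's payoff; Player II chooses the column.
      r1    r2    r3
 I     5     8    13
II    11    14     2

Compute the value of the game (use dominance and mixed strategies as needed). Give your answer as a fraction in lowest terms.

133/17

Column r2 is strictly dominated by r1 for Player II (it gives Player I more in every row).
The remaining 2×2 game on (I, II) × (r1, r3) has no saddle point. Let Player I play I with probability p; indifference gives 5p + 11(1−p) = 13p + 2(1−p), so p = 9/17.
Similarly Player II's optimal q on r1 is 11/17, and the value is 5·(11/17) + (13)·(6/17) = 133/17.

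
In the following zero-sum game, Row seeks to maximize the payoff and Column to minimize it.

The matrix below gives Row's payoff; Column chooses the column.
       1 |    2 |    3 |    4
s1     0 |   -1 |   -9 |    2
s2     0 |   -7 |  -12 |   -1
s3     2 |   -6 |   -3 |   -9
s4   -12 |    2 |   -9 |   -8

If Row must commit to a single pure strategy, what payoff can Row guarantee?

The worst-case payoff for each row is s1: -9, s2: -12, s3: -9, s4: -12.
The best of these is -9.

-9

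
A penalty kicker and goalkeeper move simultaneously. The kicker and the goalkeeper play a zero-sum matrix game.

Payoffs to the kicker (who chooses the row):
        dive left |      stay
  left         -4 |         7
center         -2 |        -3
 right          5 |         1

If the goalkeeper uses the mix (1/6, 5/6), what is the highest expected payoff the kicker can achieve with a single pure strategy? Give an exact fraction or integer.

left: (-4)·(1/6) + (7)·(5/6) = 31/6.
center: (-2)·(1/6) + (-3)·(5/6) = -17/6.
right: (5)·(1/6) + (1)·(5/6) = 5/3.
The best pure response is left with expected payoff 31/6.

31/6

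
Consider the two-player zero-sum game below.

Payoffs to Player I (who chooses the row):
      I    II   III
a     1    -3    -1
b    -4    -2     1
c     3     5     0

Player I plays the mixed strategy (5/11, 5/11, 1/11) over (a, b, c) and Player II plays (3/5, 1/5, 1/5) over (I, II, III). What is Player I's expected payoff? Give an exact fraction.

Against (3/5, 1/5, 1/5), each row's expected payoff is a: -1/5; b: -13/5; c: 14/5.
Taking the (5/11, 5/11, 1/11)-weighted average: (5/11)·(-1/5) + (5/11)·(-13/5) + (1/11)·(14/5) = -56/55.

-56/55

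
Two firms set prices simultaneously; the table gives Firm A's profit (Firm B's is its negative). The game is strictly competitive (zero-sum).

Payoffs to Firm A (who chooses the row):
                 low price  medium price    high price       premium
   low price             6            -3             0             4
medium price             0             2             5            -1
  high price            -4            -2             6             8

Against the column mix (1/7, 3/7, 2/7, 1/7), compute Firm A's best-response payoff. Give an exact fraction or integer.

low price: (6)·(1/7) + (-3)·(3/7) + (0)·(2/7) + (4)·(1/7) = 1/7.
medium price: (0)·(1/7) + (2)·(3/7) + (5)·(2/7) + (-1)·(1/7) = 15/7.
high price: (-4)·(1/7) + (-2)·(3/7) + (6)·(2/7) + (8)·(1/7) = 10/7.
The best pure response is medium price with expected payoff 15/7.

15/7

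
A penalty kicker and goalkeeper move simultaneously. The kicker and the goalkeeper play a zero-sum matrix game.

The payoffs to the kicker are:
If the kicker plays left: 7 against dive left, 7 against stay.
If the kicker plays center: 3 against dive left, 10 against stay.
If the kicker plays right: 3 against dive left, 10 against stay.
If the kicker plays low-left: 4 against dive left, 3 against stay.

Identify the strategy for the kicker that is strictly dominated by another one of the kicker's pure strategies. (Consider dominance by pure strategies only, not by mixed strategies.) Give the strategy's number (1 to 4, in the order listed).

Compare low-left with left: 7 > 4, 7 > 3.
So left strictly dominates low-left for the kicker; low-left is strictly dominated.

4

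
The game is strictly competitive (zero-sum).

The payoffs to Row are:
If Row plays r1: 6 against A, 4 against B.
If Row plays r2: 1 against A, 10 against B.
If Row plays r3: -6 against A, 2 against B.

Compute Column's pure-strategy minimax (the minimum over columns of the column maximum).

6

The worst case (largest entry) in each column is A: 6, B: 10.
The best (smallest) of these is 6.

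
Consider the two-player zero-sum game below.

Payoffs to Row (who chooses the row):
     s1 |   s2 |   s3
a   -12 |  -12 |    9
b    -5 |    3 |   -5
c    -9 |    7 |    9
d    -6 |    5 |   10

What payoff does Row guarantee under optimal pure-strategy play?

Row minima: -12, -5, -9, -6 → Row's maximin is -5.
Column maxima: -5, 7, 10 → Column's minimax is -5.
They coincide at (b, s1), so the value is -5.

-5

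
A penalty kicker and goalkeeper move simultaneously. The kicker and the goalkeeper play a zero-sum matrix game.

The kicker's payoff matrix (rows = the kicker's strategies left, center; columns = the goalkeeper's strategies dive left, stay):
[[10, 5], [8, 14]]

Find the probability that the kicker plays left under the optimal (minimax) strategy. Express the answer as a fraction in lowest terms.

6/11

Row minima are 5 and 8, so the kicker's maximin is 8; column maxima are 10 and 14, so the goalkeeper's minimax is 10. These differ, so the equilibrium is in mixed strategies.
Let the kicker play left with probability p. The goalkeeper is indifferent when 10p + 8(1−p) = 5p + 14(1−p), giving p = 6/11.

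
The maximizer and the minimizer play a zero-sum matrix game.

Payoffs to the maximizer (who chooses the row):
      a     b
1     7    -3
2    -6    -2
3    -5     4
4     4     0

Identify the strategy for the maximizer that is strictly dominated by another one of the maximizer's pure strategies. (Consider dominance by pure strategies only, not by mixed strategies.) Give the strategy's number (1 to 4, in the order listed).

2

Compare 2 with 3: -5 > -6, 4 > -2.
So 3 strictly dominates 2 for the maximizer; 2 is strictly dominated.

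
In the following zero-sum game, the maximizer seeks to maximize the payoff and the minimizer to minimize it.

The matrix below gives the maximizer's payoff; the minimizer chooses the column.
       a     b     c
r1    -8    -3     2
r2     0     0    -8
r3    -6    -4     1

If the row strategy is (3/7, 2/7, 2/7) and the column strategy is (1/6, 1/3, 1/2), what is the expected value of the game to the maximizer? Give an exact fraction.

-47/21

Against (1/6, 1/3, 1/2), each row's expected payoff is r1: -4/3; r2: -4; r3: -11/6.
Taking the (3/7, 2/7, 2/7)-weighted average: (3/7)·(-4/3) + (2/7)·(-4) + (2/7)·(-11/6) = -47/21.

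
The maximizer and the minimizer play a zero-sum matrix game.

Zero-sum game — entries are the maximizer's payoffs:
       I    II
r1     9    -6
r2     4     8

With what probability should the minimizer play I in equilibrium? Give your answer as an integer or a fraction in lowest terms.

14/19

Row minima are -6 and 4, so the maximizer's maximin is 4; column maxima are 9 and 8, so the minimizer's minimax is 8. These differ, so the equilibrium is in mixed strategies.
Let the minimizer play I with probability q. The maximizer is indifferent when 9q − 6(1−q) = 4q + 8(1−q), giving q = 14/19.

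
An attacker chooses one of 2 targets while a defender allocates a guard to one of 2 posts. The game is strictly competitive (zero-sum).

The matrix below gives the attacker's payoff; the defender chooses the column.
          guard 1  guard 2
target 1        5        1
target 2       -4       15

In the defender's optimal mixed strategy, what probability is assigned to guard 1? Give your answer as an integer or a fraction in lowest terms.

14/23

Row minima are 1 and -4, so the attacker's maximin is 1; column maxima are 5 and 15, so the defender's minimax is 5. These differ, so the equilibrium is in mixed strategies.
Let the defender play guard 1 with probability q. The attacker is indifferent when 5q + (1−q) = −4q + 15(1−q), giving q = 14/23.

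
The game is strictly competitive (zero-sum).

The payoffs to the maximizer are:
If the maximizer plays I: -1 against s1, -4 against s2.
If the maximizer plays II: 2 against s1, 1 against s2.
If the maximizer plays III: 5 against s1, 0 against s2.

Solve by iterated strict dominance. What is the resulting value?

Column s1 is strictly dominated by s2 for the minimizer (-4<-1, 1<2, 0<5); eliminate s1.
Row III is strictly dominated by row II (1>0); eliminate III.
Row I is strictly dominated by row II (1>-4); eliminate I.
Only (II, s2) remains, with payoff 1.

1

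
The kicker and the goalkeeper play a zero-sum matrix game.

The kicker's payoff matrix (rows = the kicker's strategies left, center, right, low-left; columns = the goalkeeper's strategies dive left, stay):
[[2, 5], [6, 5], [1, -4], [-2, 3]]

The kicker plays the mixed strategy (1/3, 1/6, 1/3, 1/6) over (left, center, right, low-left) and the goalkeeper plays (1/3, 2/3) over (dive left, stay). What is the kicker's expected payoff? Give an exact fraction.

Against (1/3, 2/3), each row's expected payoff is left: 4; center: 16/3; right: -7/3; low-left: 4/3.
Taking the (1/3, 1/6, 1/3, 1/6)-weighted average: (1/3)·(4) + (1/6)·(16/3) + (1/3)·(-7/3) + (1/6)·(4/3) = 5/3.

5/3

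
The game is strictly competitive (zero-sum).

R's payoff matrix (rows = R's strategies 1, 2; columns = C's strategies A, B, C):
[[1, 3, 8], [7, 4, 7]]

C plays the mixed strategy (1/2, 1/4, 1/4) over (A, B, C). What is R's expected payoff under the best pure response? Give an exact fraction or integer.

25/4

1: (1)·(1/2) + (3)·(1/4) + (8)·(1/4) = 13/4.
2: (7)·(1/2) + (4)·(1/4) + (7)·(1/4) = 25/4.
The best pure response is 2 with expected payoff 25/4.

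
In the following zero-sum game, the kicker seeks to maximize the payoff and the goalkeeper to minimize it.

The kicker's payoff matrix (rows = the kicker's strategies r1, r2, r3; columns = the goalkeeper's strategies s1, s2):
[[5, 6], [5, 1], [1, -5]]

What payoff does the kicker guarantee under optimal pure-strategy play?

Row minima: 5, 1, -5 → the kicker's maximin is 5.
Column maxima: 5, 6 → the goalkeeper's minimax is 5.
They coincide at (r1, s1), so the value is 5.

5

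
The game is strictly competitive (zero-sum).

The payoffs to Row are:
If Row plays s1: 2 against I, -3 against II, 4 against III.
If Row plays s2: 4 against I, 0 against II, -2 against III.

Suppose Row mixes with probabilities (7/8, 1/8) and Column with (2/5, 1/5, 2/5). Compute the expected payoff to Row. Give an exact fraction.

Against (2/5, 1/5, 2/5), each row's expected payoff is s1: 9/5; s2: 4/5.
Taking the (7/8, 1/8)-weighted average: (7/8)·(9/5) + (1/8)·(4/5) = 67/40.

67/40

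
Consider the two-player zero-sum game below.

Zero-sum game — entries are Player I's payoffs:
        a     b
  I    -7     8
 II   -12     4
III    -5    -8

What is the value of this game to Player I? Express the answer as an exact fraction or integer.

-16/3

Row II is strictly dominated by row I, so Player I never plays it.
The remaining 2×2 game on (I, III) × (a, b) has no saddle point. Let Player I play I with probability p; indifference gives −7p − 5(1−p) = 8p − 8(1−p), so p = 1/6.
Similarly Player II's optimal q on a is 8/9, and the value is -7·(8/9) + (8)·(1/9) = -16/3.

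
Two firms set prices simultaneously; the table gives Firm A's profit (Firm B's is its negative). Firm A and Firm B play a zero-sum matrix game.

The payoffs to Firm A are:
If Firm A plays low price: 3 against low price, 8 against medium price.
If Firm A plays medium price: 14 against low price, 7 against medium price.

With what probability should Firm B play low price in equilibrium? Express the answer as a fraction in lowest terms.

1/12

Row minima are 3 and 7, so Firm A's maximin is 7; column maxima are 14 and 8, so Firm B's minimax is 8. These differ, so the equilibrium is in mixed strategies.
Let Firm B play low price with probability q. Firm A is indifferent when 3q + 8(1−q) = 14q + 7(1−q), giving q = 1/12.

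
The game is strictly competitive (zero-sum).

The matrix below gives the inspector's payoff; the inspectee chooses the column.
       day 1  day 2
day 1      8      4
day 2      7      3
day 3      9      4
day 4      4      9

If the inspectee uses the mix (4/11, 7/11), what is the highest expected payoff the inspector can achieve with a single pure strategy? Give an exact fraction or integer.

79/11

day 1: (8)·(4/11) + (4)·(7/11) = 60/11.
day 2: (7)·(4/11) + (3)·(7/11) = 49/11.
day 3: (9)·(4/11) + (4)·(7/11) = 64/11.
day 4: (4)·(4/11) + (9)·(7/11) = 79/11.
The best pure response is day 4 with expected payoff 79/11.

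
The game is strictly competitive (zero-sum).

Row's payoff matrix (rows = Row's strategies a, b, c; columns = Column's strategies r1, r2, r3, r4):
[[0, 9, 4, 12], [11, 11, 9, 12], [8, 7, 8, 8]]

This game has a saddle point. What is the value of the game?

Row minima: 0, 9, 7 → Row's maximin is 9.
Column maxima: 11, 11, 9, 12 → Column's minimax is 9.
They coincide at (b, r3), so the value is 9.

9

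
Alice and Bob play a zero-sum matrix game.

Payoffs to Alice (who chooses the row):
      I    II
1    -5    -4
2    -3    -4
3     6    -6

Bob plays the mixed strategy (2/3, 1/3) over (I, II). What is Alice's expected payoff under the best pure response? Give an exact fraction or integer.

1: (-5)·(2/3) + (-4)·(1/3) = -14/3.
2: (-3)·(2/3) + (-4)·(1/3) = -10/3.
3: (6)·(2/3) + (-6)·(1/3) = 2.
The best pure response is 3 with expected payoff 2.

2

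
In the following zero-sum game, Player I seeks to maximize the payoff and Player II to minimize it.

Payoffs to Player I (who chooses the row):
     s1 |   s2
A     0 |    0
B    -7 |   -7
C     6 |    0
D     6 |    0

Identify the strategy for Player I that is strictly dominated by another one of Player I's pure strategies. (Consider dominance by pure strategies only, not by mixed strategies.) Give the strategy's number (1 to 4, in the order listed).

Compare B with A: 0 > -7, 0 > -7.
So A strictly dominates B for Player I; B is strictly dominated.

2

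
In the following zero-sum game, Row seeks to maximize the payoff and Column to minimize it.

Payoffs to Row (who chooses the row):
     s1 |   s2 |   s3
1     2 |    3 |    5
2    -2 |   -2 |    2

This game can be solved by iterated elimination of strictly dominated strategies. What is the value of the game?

Row 2 is strictly dominated by row 1 (2>-2, 3>-2, 5>2); eliminate 2.
Column s2 is strictly dominated by s1 for Column (2<3); eliminate s2.
Column s3 is strictly dominated by s1 for Column (2<5); eliminate s3.
Only (1, s1) remains, with payoff 2.

2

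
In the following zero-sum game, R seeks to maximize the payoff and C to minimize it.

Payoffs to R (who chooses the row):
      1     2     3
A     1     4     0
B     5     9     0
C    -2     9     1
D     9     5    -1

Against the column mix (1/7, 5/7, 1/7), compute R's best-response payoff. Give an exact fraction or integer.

A: (1)·(1/7) + (4)·(5/7) + (0)·(1/7) = 3.
B: (5)·(1/7) + (9)·(5/7) + (0)·(1/7) = 50/7.
C: (-2)·(1/7) + (9)·(5/7) + (1)·(1/7) = 44/7.
D: (9)·(1/7) + (5)·(5/7) + (-1)·(1/7) = 33/7.
The best pure response is B with expected payoff 50/7.

50/7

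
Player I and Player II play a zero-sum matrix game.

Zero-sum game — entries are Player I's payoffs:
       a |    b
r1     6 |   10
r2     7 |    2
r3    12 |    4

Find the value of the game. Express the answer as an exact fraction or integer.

Row r2 is strictly dominated by row r3, so Player I never plays it.
The remaining 2×2 game on (r1, r3) × (a, b) has no saddle point. Let Player I play r1 with probability p; indifference gives 6p + 12(1−p) = 10p + 4(1−p), so p = 2/3.
Similarly Player II's optimal q on a is 1/2, and the value is 6·(1/2) + (10)·(1/2) = 8.

8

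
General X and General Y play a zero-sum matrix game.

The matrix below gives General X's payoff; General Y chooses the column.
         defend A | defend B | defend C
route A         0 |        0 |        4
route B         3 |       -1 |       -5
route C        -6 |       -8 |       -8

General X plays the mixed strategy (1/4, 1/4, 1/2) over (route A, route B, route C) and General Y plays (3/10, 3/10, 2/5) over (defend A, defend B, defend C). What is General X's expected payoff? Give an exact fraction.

Against (3/10, 3/10, 2/5), each row's expected payoff is route A: 8/5; route B: -7/5; route C: -37/5.
Taking the (1/4, 1/4, 1/2)-weighted average: (1/4)·(8/5) + (1/4)·(-7/5) + (1/2)·(-37/5) = -73/20.

-73/20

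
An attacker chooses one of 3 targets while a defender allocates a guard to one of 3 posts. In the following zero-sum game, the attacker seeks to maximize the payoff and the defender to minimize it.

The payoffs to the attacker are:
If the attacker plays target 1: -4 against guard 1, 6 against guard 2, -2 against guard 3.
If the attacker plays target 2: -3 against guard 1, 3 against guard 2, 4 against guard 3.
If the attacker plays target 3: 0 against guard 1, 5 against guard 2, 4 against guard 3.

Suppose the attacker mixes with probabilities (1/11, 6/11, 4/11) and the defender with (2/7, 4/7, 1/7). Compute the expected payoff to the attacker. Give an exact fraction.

170/77

Against (2/7, 4/7, 1/7), each row's expected payoff is target 1: 2; target 2: 10/7; target 3: 24/7.
Taking the (1/11, 6/11, 4/11)-weighted average: (1/11)·(2) + (6/11)·(10/7) + (4/11)·(24/7) = 170/77.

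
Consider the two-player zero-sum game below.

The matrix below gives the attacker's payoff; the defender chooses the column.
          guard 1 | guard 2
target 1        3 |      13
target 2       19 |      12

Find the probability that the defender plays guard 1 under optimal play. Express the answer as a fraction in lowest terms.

Row minima are 3 and 12, so the attacker's maximin is 12; column maxima are 19 and 13, so the defender's minimax is 13. These differ, so the equilibrium is in mixed strategies.
Let the defender play guard 1 with probability q. The attacker is indifferent when 3q + 13(1−q) = 19q + 12(1−q), giving q = 1/17.

1/17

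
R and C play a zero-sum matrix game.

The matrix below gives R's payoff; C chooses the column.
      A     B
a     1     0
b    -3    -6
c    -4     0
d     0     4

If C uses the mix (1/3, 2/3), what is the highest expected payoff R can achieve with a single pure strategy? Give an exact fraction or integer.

a: (1)·(1/3) + (0)·(2/3) = 1/3.
b: (-3)·(1/3) + (-6)·(2/3) = -5.
c: (-4)·(1/3) + (0)·(2/3) = -4/3.
d: (0)·(1/3) + (4)·(2/3) = 8/3.
The best pure response is d with expected payoff 8/3.

8/3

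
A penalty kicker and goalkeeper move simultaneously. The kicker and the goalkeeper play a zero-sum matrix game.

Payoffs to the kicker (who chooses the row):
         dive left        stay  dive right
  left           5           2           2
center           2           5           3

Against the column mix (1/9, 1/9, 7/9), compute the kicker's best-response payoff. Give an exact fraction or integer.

left: (5)·(1/9) + (2)·(1/9) + (2)·(7/9) = 7/3.
center: (2)·(1/9) + (5)·(1/9) + (3)·(7/9) = 28/9.
The best pure response is center with expected payoff 28/9.

28/9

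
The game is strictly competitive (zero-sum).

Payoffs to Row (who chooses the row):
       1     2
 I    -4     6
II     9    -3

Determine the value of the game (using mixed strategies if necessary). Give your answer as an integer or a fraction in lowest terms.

Row minima are -4 and -3, so Row's maximin is -3; column maxima are 9 and 6, so Column's minimax is 6. These differ, so the equilibrium is in mixed strategies.
Let Row play I with probability p. Column is indifferent when −4p + 9(1−p) = 6p − 3(1−p), giving p = 6/11.
Let Column play 1 with probability q. Row is indifferent when −4q + 6(1−q) = 9q − 3(1−q), giving q = 9/22.
The value is -4·(9/22) + (6)·(13/22) = 21/11.

21/11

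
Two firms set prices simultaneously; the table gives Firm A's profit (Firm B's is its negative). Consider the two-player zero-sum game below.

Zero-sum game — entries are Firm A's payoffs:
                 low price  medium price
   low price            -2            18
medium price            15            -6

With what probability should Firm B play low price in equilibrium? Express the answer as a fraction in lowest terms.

Row minima are -2 and -6, so Firm A's maximin is -2; column maxima are 15 and 18, so Firm B's minimax is 15. These differ, so the equilibrium is in mixed strategies.
Let Firm B play low price with probability q. Firm A is indifferent when −2q + 18(1−q) = 15q − 6(1−q), giving q = 24/41.

24/41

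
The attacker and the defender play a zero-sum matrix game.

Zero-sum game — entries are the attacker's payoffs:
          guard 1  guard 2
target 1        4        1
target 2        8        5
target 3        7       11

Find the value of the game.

Row target 1 is strictly dominated by row target 2, so the attacker never plays it.
The remaining 2×2 game on (target 2, target 3) × (guard 1, guard 2) has no saddle point. Let the attacker play target 2 with probability p; indifference gives 8p + 7(1−p) = 5p + 11(1−p), so p = 4/7.
Similarly the defender's optimal q on guard 1 is 6/7, and the value is 8·(6/7) + (5)·(1/7) = 53/7.

53/7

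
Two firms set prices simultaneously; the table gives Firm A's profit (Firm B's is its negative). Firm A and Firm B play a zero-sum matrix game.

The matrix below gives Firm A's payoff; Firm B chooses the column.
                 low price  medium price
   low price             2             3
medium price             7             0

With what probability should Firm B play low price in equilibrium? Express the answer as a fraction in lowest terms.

3/8

Row minima are 2 and 0, so Firm A's maximin is 2; column maxima are 7 and 3, so Firm B's minimax is 3. These differ, so the equilibrium is in mixed strategies.
Let Firm B play low price with probability q. Firm A is indifferent when 2q + 3(1−q) = 7q, giving q = 3/8.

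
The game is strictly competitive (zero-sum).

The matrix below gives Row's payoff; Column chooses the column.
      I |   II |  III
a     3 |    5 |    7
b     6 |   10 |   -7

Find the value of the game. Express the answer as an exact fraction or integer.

Column II is strictly dominated by I for Column (it gives Row more in every row).
The remaining 2×2 game on (a, b) × (I, III) has no saddle point. Let Row play a with probability p; indifference gives 3p + 6(1−p) = 7p − 7(1−p), so p = 13/17.
Similarly Column's optimal q on I is 14/17, and the value is 3·(14/17) + (7)·(3/17) = 63/17.

63/17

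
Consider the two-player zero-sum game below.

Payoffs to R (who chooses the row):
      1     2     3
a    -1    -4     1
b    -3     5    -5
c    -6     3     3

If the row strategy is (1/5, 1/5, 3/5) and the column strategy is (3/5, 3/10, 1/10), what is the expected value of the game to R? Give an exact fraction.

Against (3/5, 3/10, 1/10), each row's expected payoff is a: -17/10; b: -4/5; c: -12/5.
Taking the (1/5, 1/5, 3/5)-weighted average: (1/5)·(-17/10) + (1/5)·(-4/5) + (3/5)·(-12/5) = -97/50.

-97/50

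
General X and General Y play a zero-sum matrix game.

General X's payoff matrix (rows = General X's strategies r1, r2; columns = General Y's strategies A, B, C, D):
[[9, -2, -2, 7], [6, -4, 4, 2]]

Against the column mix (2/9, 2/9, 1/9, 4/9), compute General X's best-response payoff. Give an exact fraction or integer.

r1: (9)·(2/9) + (-2)·(2/9) + (-2)·(1/9) + (7)·(4/9) = 40/9.
r2: (6)·(2/9) + (-4)·(2/9) + (4)·(1/9) + (2)·(4/9) = 16/9.
The best pure response is r1 with expected payoff 40/9.

40/9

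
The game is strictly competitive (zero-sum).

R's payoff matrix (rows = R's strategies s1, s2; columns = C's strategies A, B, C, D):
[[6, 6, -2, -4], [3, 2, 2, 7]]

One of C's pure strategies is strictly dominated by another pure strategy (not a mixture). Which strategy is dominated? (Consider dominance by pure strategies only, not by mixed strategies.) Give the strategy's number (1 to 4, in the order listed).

C prefers columns that give R less. Compare A with C: -2 < 6, 2 < 3.
So C strictly dominates A for C; A is strictly dominated.

1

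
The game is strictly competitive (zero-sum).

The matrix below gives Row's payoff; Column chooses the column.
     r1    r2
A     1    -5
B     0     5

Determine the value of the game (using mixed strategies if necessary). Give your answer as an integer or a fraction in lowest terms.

Row minima are -5 and 0, so Row's maximin is 0; column maxima are 1 and 5, so Column's minimax is 1. These differ, so the equilibrium is in mixed strategies.
Let Row play A with probability p. Column is indifferent when p = −5p + 5(1−p), giving p = 5/11.
Let Column play r1 with probability q. Row is indifferent when q − 5(1−q) = 5(1−q), giving q = 10/11.
The value is 1·(10/11) + (-5)·(1/11) = 5/11.

5/11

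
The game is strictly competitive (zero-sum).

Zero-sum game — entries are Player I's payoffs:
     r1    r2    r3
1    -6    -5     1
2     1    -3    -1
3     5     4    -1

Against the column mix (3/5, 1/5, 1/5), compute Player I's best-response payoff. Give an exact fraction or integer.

18/5

1: (-6)·(3/5) + (-5)·(1/5) + (1)·(1/5) = -22/5.
2: (1)·(3/5) + (-3)·(1/5) + (-1)·(1/5) = -1/5.
3: (5)·(3/5) + (4)·(1/5) + (-1)·(1/5) = 18/5.
The best pure response is 3 with expected payoff 18/5.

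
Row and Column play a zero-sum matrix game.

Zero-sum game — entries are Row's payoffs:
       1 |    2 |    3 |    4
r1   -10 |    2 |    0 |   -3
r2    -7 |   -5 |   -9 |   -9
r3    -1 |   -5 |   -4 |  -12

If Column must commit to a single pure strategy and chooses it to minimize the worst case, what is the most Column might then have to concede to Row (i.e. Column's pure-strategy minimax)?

-3

The worst case (largest entry) in each column is 1: -1, 2: 2, 3: 0, 4: -3.
The best (smallest) of these is -3.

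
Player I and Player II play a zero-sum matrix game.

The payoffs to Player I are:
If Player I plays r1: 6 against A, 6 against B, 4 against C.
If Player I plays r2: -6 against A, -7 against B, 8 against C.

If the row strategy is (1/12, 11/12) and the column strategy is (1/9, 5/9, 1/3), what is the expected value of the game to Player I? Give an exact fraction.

-139/108

Against (1/9, 5/9, 1/3), each row's expected payoff is r1: 16/3; r2: -17/9.
Taking the (1/12, 11/12)-weighted average: (1/12)·(16/3) + (11/12)·(-17/9) = -139/108.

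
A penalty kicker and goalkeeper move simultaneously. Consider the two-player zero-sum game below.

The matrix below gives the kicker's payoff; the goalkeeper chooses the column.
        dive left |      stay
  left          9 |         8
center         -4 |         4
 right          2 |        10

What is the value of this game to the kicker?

74/9

Row center is strictly dominated by row right, so the kicker never plays it.
The remaining 2×2 game on (left, right) × (dive left, stay) has no saddle point. Let the kicker play left with probability p; indifference gives 9p + 2(1−p) = 8p + 10(1−p), so p = 8/9.
Similarly the goalkeeper's optimal q on dive left is 2/9, and the value is 9·(2/9) + (8)·(7/9) = 74/9.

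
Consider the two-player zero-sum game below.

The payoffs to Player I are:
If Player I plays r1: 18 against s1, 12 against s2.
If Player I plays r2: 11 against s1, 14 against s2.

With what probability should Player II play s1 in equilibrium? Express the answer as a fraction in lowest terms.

Row minima are 12 and 11, so Player I's maximin is 12; column maxima are 18 and 14, so Player II's minimax is 14. These differ, so the equilibrium is in mixed strategies.
Let Player II play s1 with probability q. Player I is indifferent when 18q + 12(1−q) = 11q + 14(1−q), giving q = 2/9.

2/9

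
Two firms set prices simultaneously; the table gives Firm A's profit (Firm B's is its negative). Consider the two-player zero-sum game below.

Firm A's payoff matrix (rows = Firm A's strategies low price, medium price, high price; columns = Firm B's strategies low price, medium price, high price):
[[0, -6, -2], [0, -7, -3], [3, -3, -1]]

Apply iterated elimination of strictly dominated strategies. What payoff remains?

Row low price is strictly dominated by row high price (3>0, -3>-6, -1>-2); eliminate low price.
Row medium price is strictly dominated by row high price (3>0, -3>-7, -1>-3); eliminate medium price.
Column low price is strictly dominated by medium price for Firm B (-3<3); eliminate low price.
Column high price is strictly dominated by medium price for Firm B (-3<-1); eliminate high price.
Only (high price, medium price) remains, with payoff -3.

-3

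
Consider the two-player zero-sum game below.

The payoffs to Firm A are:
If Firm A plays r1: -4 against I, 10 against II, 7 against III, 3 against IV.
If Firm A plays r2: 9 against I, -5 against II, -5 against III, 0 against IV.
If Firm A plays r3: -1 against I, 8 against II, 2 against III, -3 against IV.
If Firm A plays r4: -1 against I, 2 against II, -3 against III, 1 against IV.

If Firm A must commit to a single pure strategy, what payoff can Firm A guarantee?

-3

The worst-case payoff for each row is r1: -4, r2: -5, r3: -3, r4: -3.
The best of these is -3.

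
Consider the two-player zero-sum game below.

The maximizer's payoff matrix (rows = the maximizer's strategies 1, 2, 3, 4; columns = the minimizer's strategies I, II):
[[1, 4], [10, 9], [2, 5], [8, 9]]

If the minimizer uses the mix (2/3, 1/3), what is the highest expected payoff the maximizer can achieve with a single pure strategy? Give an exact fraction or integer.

29/3

1: (1)·(2/3) + (4)·(1/3) = 2.
2: (10)·(2/3) + (9)·(1/3) = 29/3.
3: (2)·(2/3) + (5)·(1/3) = 3.
4: (8)·(2/3) + (9)·(1/3) = 25/3.
The best pure response is 2 with expected payoff 29/3.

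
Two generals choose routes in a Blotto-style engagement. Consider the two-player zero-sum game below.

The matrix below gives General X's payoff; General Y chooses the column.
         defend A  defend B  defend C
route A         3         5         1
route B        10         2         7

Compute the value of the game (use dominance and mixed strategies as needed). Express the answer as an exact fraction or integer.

Column defend A is strictly dominated by defend C for General Y (it gives General X more in every row).
The remaining 2×2 game on (route A, route B) × (defend B, defend C) has no saddle point. Let General X play route A with probability p; indifference gives 5p + 2(1−p) = p + 7(1−p), so p = 5/9.
Similarly General Y's optimal q on defend B is 2/3, and the value is 5·(2/3) + (1)·(1/3) = 11/3.

11/3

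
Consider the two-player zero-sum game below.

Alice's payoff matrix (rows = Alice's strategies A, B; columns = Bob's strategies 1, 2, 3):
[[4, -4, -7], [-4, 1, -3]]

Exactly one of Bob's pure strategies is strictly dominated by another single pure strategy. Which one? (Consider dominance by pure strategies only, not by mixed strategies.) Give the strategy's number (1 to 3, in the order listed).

2

Bob prefers columns that give Alice less. Compare 2 with 3: -7 < -4, -3 < 1.
So 3 strictly dominates 2 for Bob; 2 is strictly dominated.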